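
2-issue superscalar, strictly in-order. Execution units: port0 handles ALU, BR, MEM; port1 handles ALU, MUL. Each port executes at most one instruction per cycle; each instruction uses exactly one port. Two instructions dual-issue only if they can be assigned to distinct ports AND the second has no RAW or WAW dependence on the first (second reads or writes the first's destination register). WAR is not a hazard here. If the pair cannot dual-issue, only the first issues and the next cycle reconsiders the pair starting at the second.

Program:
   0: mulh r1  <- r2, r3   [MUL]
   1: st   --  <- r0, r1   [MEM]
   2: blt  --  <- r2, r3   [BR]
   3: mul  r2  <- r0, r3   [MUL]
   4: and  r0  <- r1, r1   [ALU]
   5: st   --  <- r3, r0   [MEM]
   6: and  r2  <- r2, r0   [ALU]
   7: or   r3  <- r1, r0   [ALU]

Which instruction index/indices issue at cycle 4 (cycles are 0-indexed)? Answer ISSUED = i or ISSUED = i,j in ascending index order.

ISSUED = 5,6

0. mulh.MUL @i0  | RAW r1
1. st.MEM @i1  | no-port MEM/BR
2. blt.BR mul.MUL @i2/i3  | 2-wide
3. and.ALU @i4  | RAW r0
4. st.MEM and.ALU @i5/i6  | 2-wide
5. or.ALU @i7  | tail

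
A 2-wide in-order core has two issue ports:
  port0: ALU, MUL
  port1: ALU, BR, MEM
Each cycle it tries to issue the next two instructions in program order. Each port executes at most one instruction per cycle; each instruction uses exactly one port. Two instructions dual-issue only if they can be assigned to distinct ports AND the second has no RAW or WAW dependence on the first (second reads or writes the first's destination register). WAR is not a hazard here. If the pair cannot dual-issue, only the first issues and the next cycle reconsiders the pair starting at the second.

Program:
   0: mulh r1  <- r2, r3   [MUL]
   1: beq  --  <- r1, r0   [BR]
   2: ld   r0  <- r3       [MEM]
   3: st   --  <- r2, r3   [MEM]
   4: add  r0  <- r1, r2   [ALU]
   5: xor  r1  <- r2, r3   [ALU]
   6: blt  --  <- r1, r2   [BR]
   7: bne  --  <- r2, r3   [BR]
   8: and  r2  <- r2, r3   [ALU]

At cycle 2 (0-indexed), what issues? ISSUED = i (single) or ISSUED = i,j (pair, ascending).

ISSUED = 2

t=0 i0:mulh ; RAW r1
t=1 i1:beq ; no-port BR/MEM
t=2 i2:ld ; no-port MEM/MEM
t=3 i3+i4:st;add ; dual
t=4 i5:xor ; RAW r1
t=5 i6:blt ; no-port BR/BR
t=6 i7+i8:bne;and ; dual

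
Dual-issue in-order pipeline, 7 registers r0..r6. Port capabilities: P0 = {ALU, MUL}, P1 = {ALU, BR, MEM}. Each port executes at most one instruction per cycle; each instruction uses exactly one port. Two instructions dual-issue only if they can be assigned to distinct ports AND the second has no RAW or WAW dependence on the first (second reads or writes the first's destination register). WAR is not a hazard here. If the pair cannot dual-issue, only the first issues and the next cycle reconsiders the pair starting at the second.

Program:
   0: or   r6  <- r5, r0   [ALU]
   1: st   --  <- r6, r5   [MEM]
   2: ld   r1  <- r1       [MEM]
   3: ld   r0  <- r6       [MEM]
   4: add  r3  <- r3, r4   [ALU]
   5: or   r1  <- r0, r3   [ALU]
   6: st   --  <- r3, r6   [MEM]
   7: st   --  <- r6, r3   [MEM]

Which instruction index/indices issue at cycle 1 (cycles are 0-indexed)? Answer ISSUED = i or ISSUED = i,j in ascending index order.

ISSUED = 1

#0 head=0: or.ALU i0 RAW r6
#1 head=1: st.MEM i1 no-port MEM/MEM
#2 head=2: ld.MEM i2 no-port MEM/MEM
#3 head=3: ld.MEM;add.ALU i3+i4 dual
#4 head=5: or.ALU;st.MEM i5+i6 dual
#5 head=7: st.MEM i7 tail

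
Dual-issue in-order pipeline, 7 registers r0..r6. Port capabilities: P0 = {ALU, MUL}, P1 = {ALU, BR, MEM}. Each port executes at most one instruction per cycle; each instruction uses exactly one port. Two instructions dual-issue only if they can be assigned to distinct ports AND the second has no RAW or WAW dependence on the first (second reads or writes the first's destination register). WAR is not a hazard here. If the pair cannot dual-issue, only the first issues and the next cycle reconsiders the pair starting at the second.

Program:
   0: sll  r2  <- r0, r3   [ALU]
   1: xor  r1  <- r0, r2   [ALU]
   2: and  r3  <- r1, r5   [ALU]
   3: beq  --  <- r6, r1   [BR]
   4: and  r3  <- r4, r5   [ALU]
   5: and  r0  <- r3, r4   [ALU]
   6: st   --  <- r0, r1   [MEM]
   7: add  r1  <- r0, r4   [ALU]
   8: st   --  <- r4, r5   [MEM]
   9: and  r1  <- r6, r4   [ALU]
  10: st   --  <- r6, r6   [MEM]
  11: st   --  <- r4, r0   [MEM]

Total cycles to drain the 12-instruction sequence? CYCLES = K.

c0: i0 sll  RAW r2
c1: i1 xor  RAW r1
c2: i2+i3 and beq  2-wide
c3: i4 and  RAW r3
c4: i5 and  RAW r0
c5: i6+i7 st add  2-wide
c6: i8+i9 st and  2-wide
c7: i10 st  no-port MEM/MEM
c8: i11 st  tail

CYCLES = 9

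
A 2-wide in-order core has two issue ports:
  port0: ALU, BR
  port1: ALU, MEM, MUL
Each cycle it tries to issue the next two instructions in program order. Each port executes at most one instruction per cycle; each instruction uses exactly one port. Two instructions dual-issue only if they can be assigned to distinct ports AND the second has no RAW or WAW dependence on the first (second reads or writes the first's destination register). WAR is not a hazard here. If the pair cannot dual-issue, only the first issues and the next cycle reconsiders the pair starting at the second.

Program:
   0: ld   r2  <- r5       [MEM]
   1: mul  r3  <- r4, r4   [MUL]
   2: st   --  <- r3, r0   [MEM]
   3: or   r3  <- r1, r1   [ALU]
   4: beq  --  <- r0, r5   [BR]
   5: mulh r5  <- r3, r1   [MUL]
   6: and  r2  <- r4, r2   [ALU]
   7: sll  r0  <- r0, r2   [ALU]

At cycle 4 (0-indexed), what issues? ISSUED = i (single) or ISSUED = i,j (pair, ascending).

[0] i0  ld.MEM  -- no-port MEM/MUL
[1] i1  mul.MUL  -- no-port MUL/MEM
[2] i2&i3  st.MEM/or.ALU  -- pair
[3] i4&i5  beq.BR/mulh.MUL  -- pair
[4] i6  and.ALU  -- RAW r2
[5] i7  sll.ALU  -- tail

ISSUED = 6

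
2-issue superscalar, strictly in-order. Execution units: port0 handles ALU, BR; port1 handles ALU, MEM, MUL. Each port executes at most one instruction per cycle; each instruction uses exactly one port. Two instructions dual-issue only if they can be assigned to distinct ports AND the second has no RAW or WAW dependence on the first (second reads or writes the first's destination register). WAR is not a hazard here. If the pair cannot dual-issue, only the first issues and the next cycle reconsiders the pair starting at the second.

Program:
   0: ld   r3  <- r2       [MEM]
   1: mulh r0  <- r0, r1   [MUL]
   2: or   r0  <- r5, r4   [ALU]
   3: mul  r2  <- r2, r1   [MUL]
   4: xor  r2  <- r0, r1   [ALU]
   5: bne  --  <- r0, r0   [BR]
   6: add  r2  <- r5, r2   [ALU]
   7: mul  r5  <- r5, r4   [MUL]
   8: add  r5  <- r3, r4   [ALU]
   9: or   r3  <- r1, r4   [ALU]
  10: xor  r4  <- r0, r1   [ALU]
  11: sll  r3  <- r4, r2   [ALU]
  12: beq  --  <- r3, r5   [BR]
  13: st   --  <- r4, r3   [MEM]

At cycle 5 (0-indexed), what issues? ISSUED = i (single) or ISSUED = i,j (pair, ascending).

ISSUED = 8,9

c0: i0 ld  no-port MEM/MUL
c1: i1 mulh  WAW r0
c2: i2/i3 or mul  pair
c3: i4/i5 xor bne  pair
c4: i6/i7 add mul  pair
c5: i8/i9 add or  pair
c6: i10 xor  RAW r4
c7: i11 sll  RAW r3
c8: i12/i13 beq st  pair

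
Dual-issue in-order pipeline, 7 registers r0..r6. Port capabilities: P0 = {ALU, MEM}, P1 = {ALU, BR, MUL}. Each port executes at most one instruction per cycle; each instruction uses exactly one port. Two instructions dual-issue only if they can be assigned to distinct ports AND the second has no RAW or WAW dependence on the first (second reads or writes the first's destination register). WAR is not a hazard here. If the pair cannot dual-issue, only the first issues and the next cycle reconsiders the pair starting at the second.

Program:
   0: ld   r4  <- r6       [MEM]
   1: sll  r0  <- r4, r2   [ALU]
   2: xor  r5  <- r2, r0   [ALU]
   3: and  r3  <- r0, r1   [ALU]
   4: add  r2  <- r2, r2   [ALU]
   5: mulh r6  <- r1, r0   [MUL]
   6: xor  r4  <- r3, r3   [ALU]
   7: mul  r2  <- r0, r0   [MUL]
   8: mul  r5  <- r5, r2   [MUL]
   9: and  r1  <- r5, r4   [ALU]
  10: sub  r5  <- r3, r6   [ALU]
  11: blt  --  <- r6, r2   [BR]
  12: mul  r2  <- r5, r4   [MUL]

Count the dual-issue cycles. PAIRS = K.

PAIRS = 4

t=0 i0:ld ; RAW r4
t=1 i1:sll ; RAW r0
t=2 i2,i3:xor/and ; 2-wide
t=3 i4,i5:add/mulh ; 2-wide
t=4 i6,i7:xor/mul ; 2-wide
t=5 i8:mul ; RAW r5
t=6 i9,i10:and/sub ; 2-wide
t=7 i11:blt ; no-port BR/MUL
t=8 i12:mul ; tail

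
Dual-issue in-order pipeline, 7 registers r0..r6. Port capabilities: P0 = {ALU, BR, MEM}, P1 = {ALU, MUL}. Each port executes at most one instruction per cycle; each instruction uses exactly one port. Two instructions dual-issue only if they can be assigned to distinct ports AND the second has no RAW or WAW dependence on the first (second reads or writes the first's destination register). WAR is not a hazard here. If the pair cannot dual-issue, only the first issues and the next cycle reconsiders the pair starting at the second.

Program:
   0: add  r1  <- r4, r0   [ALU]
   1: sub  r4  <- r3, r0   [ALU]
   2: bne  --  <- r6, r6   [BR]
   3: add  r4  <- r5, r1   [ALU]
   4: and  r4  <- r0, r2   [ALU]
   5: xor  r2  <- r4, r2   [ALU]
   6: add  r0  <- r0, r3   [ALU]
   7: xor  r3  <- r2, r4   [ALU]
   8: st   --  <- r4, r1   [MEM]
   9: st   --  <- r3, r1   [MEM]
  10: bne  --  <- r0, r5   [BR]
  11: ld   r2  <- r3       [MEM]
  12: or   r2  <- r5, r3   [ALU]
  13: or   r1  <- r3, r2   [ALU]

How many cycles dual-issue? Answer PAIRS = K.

PAIRS = 4

c0: i0+i1 add;sub  pair
c1: i2+i3 bne;add  pair
c2: i4 and  RAW r4
c3: i5+i6 xor;add  pair
c4: i7+i8 xor;st  pair
c5: i9 st  no-port MEM/BR
c6: i10 bne  no-port BR/MEM
c7: i11 ld  WAW r2
c8: i12 or  RAW r2
c9: i13 or  tail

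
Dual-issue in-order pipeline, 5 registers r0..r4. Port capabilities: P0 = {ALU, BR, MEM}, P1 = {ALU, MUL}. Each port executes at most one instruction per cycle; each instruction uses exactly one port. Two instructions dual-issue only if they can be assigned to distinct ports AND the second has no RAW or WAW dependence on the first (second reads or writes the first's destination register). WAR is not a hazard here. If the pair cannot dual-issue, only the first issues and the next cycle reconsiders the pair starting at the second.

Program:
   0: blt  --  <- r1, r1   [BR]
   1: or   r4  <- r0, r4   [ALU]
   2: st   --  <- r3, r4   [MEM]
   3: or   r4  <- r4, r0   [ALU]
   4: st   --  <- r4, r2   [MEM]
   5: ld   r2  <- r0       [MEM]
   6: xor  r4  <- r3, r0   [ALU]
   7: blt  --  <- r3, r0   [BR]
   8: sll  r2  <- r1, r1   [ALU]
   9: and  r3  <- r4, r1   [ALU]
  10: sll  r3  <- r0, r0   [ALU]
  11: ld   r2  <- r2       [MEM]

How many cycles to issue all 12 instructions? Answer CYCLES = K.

CYCLES = 7

  cy0 -> i0,i1 (blt.BR;or.ALU) pair
  cy1 -> i2,i3 (st.MEM;or.ALU) pair
  cy2 -> i4 (st.MEM) no-port MEM/MEM
  cy3 -> i5,i6 (ld.MEM;xor.ALU) pair
  cy4 -> i7,i8 (blt.BR;sll.ALU) pair
  cy5 -> i9 (and.ALU) WAW r3
  cy6 -> i10,i11 (sll.ALU;ld.MEM) pair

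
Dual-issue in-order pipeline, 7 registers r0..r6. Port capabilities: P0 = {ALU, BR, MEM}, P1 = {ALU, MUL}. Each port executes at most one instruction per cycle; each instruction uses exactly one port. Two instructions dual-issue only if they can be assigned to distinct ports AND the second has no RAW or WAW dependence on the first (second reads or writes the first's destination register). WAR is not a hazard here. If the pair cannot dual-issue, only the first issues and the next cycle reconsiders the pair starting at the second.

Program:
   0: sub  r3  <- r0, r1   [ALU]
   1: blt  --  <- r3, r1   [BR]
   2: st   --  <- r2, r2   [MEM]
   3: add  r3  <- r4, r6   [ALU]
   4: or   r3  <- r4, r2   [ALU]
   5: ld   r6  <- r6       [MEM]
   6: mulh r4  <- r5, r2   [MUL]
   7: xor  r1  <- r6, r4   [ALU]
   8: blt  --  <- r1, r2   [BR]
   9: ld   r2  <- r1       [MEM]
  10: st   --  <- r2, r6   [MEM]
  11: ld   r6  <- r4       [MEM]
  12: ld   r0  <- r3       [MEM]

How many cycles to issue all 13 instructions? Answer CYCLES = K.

#0 head=0: sub i0 RAW r3
#1 head=1: blt i1 no-port BR/MEM
#2 head=2: st add i2+i3 2-wide
#3 head=4: or ld i4+i5 2-wide
#4 head=6: mulh i6 RAW r4
#5 head=7: xor i7 RAW r1
#6 head=8: blt i8 no-port BR/MEM
#7 head=9: ld i9 no-port MEM/MEM
#8 head=10: st i10 no-port MEM/MEM
#9 head=11: ld i11 no-port MEM/MEM
#10 head=12: ld i12 tail

CYCLES = 11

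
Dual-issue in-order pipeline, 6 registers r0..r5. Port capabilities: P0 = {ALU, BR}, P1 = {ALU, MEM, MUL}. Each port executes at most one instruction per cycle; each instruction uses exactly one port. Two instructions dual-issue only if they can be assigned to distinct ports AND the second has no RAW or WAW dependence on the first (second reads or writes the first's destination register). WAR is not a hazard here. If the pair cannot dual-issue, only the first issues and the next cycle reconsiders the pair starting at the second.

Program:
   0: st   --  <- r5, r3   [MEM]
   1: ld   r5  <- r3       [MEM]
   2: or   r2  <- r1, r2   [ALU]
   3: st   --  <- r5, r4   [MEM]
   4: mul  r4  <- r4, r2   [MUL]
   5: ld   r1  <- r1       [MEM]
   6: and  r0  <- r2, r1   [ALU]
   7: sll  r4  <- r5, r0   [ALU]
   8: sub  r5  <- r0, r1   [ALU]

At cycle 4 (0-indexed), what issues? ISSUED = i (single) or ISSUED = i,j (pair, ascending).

  cy0 -> i0 (st) no-port MEM/MEM
  cy1 -> i1/i2 (ld/or) pair
  cy2 -> i3 (st) no-port MEM/MUL
  cy3 -> i4 (mul) no-port MUL/MEM
  cy4 -> i5 (ld) RAW r1
  cy5 -> i6 (and) RAW r0
  cy6 -> i7/i8 (sll/sub) pair

ISSUED = 5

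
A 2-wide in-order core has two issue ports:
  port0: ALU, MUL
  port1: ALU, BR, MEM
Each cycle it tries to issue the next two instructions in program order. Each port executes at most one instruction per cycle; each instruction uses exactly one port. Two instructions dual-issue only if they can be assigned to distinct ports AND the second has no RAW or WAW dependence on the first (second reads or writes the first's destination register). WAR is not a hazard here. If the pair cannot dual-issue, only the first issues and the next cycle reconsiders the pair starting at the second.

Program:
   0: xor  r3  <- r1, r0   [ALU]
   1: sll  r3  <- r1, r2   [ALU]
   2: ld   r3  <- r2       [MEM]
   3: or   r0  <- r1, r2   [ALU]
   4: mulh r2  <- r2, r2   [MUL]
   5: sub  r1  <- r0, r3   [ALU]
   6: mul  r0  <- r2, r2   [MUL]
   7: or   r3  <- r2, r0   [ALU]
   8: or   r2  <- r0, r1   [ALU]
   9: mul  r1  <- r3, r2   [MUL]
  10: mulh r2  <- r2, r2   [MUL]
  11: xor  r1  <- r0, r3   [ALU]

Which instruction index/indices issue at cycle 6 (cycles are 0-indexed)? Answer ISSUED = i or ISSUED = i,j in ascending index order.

#0 head=0: xor.ALU i0 WAW r3
#1 head=1: sll.ALU i1 WAW r3
#2 head=2: ld.MEM/or.ALU i2,i3 pair
#3 head=4: mulh.MUL/sub.ALU i4,i5 pair
#4 head=6: mul.MUL i6 RAW r0
#5 head=7: or.ALU/or.ALU i7,i8 pair
#6 head=9: mul.MUL i9 no-port MUL/MUL
#7 head=10: mulh.MUL/xor.ALU i10,i11 pair

ISSUED = 9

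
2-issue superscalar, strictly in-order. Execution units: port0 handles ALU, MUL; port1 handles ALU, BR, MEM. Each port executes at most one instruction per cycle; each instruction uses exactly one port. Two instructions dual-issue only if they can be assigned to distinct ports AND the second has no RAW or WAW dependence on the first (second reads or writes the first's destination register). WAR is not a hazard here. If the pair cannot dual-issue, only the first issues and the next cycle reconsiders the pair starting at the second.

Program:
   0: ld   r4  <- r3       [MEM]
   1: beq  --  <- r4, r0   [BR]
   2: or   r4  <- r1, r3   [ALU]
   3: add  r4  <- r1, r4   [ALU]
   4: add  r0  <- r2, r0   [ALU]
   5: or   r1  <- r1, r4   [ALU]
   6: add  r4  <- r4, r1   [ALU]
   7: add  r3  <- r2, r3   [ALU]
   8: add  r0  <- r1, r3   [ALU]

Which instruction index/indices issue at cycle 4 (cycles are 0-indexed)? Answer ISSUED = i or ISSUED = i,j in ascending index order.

ISSUED = 6,7

#0 head=0: ld.MEM i0 no-port MEM/BR
#1 head=1: beq.BR+or.ALU i1+i2 2-wide
#2 head=3: add.ALU+add.ALU i3+i4 2-wide
#3 head=5: or.ALU i5 RAW r1
#4 head=6: add.ALU+add.ALU i6+i7 2-wide
#5 head=8: add.ALU i8 tail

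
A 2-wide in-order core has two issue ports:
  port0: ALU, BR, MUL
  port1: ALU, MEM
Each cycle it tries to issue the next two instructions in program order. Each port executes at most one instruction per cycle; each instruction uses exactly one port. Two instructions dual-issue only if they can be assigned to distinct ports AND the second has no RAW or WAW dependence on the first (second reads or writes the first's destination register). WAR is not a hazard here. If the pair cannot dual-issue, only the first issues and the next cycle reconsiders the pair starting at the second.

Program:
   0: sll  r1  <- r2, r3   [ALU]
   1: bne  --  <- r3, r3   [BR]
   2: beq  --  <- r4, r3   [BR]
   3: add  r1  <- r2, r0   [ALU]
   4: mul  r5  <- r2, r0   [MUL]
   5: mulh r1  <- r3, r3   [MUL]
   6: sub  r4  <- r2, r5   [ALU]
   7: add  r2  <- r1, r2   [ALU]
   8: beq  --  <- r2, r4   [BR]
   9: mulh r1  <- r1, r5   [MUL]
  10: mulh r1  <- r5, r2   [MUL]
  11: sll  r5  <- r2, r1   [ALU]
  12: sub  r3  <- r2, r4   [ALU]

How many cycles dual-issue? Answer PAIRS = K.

PAIRS = 4

t=0 i0/i1:sll.ALU bne.BR ; dual
t=1 i2/i3:beq.BR add.ALU ; dual
t=2 i4:mul.MUL ; no-port MUL/MUL
t=3 i5/i6:mulh.MUL sub.ALU ; dual
t=4 i7:add.ALU ; RAW r2
t=5 i8:beq.BR ; no-port BR/MUL
t=6 i9:mulh.MUL ; no-port MUL/MUL
t=7 i10:mulh.MUL ; RAW r1
t=8 i11/i12:sll.ALU sub.ALU ; dual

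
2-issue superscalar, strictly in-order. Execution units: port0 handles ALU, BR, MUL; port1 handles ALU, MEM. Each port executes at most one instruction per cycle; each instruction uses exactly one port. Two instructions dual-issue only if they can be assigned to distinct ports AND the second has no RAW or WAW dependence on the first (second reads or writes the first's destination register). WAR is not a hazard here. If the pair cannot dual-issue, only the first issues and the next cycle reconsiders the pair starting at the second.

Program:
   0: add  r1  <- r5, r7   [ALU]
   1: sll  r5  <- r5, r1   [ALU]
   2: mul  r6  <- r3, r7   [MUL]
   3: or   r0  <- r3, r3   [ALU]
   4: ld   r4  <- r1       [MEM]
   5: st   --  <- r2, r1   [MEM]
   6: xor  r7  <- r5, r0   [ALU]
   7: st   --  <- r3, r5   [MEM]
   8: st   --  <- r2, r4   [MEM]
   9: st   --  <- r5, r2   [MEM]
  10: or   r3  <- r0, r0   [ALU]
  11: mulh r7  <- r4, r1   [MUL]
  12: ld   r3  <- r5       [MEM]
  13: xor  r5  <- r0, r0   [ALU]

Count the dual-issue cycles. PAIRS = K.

c0: i0 add  RAW r1
c1: i1,i2 sll/mul  dual
c2: i3,i4 or/ld  dual
c3: i5,i6 st/xor  dual
c4: i7 st  no-port MEM/MEM
c5: i8 st  no-port MEM/MEM
c6: i9,i10 st/or  dual
c7: i11,i12 mulh/ld  dual
c8: i13 xor  tail

PAIRS = 5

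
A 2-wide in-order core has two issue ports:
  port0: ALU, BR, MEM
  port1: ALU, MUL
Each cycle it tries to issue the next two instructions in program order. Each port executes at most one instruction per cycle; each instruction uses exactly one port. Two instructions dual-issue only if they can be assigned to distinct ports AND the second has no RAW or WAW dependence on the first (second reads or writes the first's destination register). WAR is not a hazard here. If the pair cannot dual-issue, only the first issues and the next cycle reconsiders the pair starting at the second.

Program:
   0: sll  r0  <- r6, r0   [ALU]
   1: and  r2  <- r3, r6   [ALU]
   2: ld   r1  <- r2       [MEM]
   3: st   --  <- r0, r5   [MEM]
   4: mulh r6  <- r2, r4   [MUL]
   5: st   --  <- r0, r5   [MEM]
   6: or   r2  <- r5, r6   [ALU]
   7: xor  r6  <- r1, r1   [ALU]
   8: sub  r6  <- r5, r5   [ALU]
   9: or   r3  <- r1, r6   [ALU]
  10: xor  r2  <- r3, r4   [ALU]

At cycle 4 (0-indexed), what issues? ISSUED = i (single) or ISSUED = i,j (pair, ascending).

c0: i0,i1 sll and  dual
c1: i2 ld  no-port MEM/MEM
c2: i3,i4 st mulh  dual
c3: i5,i6 st or  dual
c4: i7 xor  WAW r6
c5: i8 sub  RAW r6
c6: i9 or  RAW r3
c7: i10 xor  tail

ISSUED = 7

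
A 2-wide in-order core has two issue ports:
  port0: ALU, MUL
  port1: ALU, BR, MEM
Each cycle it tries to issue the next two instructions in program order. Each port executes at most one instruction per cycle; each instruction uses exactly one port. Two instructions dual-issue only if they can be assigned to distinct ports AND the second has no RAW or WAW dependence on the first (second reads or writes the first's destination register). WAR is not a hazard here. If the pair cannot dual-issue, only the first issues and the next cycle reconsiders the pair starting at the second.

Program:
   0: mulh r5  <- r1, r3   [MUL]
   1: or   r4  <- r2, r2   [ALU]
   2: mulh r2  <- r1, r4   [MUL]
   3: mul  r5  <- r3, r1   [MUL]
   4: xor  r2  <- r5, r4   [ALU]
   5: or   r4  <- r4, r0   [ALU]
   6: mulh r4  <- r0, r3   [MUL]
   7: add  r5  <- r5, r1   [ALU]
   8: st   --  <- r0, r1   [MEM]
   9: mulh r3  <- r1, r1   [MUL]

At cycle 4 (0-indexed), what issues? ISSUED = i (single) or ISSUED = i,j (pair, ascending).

ISSUED = 6,7

0. mulh.MUL or.ALU @i0&i1  | dual
1. mulh.MUL @i2  | no-port MUL/MUL
2. mul.MUL @i3  | RAW r5
3. xor.ALU or.ALU @i4&i5  | dual
4. mulh.MUL add.ALU @i6&i7  | dual
5. st.MEM mulh.MUL @i8&i9  | dual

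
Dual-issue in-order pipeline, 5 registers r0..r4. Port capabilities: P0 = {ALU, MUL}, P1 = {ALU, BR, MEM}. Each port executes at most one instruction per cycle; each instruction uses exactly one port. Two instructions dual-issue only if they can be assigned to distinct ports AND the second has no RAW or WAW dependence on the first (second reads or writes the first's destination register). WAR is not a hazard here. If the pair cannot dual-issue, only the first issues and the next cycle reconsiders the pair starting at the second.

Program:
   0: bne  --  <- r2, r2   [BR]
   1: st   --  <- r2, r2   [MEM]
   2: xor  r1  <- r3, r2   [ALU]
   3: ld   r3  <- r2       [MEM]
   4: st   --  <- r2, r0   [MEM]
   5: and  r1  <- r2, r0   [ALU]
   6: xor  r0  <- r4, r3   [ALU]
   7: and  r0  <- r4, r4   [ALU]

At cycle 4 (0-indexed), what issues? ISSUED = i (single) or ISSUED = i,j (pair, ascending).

ISSUED = 6

#0 head=0: bne i0 no-port BR/MEM
#1 head=1: st;xor i1,i2 pair
#2 head=3: ld i3 no-port MEM/MEM
#3 head=4: st;and i4,i5 pair
#4 head=6: xor i6 WAW r0
#5 head=7: and i7 tail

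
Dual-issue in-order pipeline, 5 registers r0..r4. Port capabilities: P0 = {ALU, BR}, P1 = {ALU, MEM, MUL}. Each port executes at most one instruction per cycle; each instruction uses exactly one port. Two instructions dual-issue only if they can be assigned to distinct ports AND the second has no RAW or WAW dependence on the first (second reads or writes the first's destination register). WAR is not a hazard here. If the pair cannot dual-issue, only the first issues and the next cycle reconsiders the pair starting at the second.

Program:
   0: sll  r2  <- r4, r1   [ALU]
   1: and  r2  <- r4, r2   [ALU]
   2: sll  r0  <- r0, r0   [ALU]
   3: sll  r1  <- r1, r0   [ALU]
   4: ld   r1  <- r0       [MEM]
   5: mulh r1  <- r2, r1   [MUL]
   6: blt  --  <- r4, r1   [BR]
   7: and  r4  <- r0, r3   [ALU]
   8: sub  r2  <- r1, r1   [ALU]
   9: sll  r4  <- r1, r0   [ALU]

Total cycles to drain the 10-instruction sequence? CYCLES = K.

t=0 i0:sll.ALU ; RAW+WAW r2
t=1 i1+i2:and.ALU sll.ALU ; dual
t=2 i3:sll.ALU ; WAW r1
t=3 i4:ld.MEM ; no-port MEM/MUL
t=4 i5:mulh.MUL ; RAW r1
t=5 i6+i7:blt.BR and.ALU ; dual
t=6 i8+i9:sub.ALU sll.ALU ; dual

CYCLES = 7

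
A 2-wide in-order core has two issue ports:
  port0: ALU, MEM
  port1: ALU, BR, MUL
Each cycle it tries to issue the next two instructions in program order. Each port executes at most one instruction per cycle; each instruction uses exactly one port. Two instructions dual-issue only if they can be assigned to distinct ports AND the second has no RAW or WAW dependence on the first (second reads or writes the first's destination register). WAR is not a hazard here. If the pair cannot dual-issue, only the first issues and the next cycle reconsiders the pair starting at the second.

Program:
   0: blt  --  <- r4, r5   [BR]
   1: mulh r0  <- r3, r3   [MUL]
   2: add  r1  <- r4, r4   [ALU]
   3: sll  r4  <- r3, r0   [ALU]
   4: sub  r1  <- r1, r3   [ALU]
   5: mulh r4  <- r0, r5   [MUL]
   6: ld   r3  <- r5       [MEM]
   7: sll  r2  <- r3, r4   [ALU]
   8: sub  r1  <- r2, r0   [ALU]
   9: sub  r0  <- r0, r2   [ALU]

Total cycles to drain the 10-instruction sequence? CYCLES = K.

CYCLES = 6

  cy0 -> i0 (blt.BR) no-port BR/MUL
  cy1 -> i1,i2 (mulh.MUL+add.ALU) 2-wide
  cy2 -> i3,i4 (sll.ALU+sub.ALU) 2-wide
  cy3 -> i5,i6 (mulh.MUL+ld.MEM) 2-wide
  cy4 -> i7 (sll.ALU) RAW r2
  cy5 -> i8,i9 (sub.ALU+sub.ALU) 2-wide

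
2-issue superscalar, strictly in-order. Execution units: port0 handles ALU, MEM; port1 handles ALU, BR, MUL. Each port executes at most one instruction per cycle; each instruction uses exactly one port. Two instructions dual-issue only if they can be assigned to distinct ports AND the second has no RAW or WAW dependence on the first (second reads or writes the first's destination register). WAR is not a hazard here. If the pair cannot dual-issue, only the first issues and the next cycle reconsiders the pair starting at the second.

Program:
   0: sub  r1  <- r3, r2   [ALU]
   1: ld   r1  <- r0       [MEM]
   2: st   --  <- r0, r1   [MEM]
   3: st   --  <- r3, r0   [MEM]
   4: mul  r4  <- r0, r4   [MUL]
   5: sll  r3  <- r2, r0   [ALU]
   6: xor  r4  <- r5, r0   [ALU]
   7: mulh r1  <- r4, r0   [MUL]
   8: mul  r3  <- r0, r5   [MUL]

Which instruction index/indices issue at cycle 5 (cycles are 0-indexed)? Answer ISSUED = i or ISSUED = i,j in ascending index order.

0. sub @i0  | WAW r1
1. ld @i1  | no-port MEM/MEM
2. st @i2  | no-port MEM/MEM
3. st/mul @i3,i4  | pair
4. sll/xor @i5,i6  | pair
5. mulh @i7  | no-port MUL/MUL
6. mul @i8  | tail

ISSUED = 7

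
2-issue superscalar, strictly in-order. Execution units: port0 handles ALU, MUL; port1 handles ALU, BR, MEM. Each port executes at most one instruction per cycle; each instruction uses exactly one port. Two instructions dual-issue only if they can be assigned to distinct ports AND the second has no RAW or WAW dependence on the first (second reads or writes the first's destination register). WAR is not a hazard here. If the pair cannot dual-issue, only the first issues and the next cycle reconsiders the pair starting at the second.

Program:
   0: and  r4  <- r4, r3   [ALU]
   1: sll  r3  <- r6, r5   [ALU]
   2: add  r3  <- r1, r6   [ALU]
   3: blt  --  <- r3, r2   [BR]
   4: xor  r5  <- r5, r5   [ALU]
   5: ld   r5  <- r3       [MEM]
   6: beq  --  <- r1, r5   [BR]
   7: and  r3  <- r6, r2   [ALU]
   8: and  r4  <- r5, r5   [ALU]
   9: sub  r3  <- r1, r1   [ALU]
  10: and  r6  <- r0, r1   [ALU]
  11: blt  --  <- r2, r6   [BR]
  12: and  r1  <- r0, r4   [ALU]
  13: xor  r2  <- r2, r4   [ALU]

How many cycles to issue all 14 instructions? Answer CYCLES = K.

#0 head=0: and;sll i0&i1 2-wide
#1 head=2: add i2 RAW r3
#2 head=3: blt;xor i3&i4 2-wide
#3 head=5: ld i5 no-port MEM/BR
#4 head=6: beq;and i6&i7 2-wide
#5 head=8: and;sub i8&i9 2-wide
#6 head=10: and i10 RAW r6
#7 head=11: blt;and i11&i12 2-wide
#8 head=13: xor i13 tail

CYCLES = 9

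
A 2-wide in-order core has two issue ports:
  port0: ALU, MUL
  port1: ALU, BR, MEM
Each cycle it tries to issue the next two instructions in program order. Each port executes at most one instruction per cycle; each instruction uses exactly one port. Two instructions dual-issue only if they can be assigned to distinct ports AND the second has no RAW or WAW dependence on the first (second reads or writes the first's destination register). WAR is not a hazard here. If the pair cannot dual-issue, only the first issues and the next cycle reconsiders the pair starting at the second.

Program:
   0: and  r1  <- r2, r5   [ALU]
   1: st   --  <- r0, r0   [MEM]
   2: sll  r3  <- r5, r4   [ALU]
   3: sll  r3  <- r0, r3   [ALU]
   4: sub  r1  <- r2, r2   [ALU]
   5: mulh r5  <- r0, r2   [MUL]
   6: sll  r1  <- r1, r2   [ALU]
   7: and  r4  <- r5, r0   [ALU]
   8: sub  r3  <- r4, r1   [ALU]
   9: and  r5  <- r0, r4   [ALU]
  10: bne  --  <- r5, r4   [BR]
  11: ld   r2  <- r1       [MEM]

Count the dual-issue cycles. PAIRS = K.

PAIRS = 4

#0 head=0: and.ALU/st.MEM i0,i1 dual
#1 head=2: sll.ALU i2 RAW+WAW r3
#2 head=3: sll.ALU/sub.ALU i3,i4 dual
#3 head=5: mulh.MUL/sll.ALU i5,i6 dual
#4 head=7: and.ALU i7 RAW r4
#5 head=8: sub.ALU/and.ALU i8,i9 dual
#6 head=10: bne.BR i10 no-port BR/MEM
#7 head=11: ld.MEM i11 tail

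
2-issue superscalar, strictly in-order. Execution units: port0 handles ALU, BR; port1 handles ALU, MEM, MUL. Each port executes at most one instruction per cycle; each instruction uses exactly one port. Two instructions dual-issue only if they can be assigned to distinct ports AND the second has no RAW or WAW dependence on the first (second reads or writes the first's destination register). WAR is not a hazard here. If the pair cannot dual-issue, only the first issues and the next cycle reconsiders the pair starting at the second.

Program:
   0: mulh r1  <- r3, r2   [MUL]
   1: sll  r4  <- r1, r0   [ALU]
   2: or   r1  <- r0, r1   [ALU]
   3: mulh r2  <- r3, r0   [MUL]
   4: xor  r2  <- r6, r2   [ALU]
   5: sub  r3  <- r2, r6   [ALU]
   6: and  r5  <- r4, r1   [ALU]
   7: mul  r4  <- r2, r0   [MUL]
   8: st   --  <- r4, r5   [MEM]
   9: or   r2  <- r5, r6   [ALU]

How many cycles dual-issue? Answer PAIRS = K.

PAIRS = 3

  cy0 -> i0 (mulh.MUL) RAW r1
  cy1 -> i1&i2 (sll.ALU or.ALU) dual
  cy2 -> i3 (mulh.MUL) RAW+WAW r2
  cy3 -> i4 (xor.ALU) RAW r2
  cy4 -> i5&i6 (sub.ALU and.ALU) dual
  cy5 -> i7 (mul.MUL) no-port MUL/MEM
  cy6 -> i8&i9 (st.MEM or.ALU) dual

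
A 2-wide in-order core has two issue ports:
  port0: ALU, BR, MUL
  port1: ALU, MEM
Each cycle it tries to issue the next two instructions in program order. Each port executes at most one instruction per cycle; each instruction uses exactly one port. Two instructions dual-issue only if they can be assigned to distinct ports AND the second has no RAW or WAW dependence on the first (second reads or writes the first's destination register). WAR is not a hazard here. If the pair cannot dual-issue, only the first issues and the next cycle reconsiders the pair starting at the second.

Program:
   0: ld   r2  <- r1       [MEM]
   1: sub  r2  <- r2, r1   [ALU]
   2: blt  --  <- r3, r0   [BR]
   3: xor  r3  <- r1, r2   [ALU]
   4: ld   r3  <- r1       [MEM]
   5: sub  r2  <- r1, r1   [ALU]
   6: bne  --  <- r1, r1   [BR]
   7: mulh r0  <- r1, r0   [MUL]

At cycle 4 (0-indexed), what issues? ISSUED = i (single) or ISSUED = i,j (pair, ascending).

0. ld @i0  | RAW+WAW r2
1. sub blt @i1+i2  | dual
2. xor @i3  | WAW r3
3. ld sub @i4+i5  | dual
4. bne @i6  | no-port BR/MUL
5. mulh @i7  | tail

ISSUED = 6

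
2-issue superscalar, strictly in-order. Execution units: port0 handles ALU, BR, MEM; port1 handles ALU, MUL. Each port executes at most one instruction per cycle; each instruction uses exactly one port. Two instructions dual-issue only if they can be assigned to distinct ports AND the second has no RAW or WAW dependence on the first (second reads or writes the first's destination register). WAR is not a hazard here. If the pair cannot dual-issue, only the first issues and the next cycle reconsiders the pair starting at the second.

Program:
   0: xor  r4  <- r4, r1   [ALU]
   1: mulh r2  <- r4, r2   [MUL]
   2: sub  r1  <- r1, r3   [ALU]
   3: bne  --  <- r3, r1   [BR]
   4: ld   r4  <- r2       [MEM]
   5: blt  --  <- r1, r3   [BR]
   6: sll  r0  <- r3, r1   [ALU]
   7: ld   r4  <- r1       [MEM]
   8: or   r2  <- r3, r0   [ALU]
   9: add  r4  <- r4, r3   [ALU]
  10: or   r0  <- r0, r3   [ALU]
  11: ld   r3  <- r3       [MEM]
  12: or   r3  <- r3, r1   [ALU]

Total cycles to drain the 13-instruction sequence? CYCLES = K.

t=0 i0:xor.ALU ; RAW r4
t=1 i1+i2:mulh.MUL+sub.ALU ; dual
t=2 i3:bne.BR ; no-port BR/MEM
t=3 i4:ld.MEM ; no-port MEM/BR
t=4 i5+i6:blt.BR+sll.ALU ; dual
t=5 i7+i8:ld.MEM+or.ALU ; dual
t=6 i9+i10:add.ALU+or.ALU ; dual
t=7 i11:ld.MEM ; RAW+WAW r3
t=8 i12:or.ALU ; tail

CYCLES = 9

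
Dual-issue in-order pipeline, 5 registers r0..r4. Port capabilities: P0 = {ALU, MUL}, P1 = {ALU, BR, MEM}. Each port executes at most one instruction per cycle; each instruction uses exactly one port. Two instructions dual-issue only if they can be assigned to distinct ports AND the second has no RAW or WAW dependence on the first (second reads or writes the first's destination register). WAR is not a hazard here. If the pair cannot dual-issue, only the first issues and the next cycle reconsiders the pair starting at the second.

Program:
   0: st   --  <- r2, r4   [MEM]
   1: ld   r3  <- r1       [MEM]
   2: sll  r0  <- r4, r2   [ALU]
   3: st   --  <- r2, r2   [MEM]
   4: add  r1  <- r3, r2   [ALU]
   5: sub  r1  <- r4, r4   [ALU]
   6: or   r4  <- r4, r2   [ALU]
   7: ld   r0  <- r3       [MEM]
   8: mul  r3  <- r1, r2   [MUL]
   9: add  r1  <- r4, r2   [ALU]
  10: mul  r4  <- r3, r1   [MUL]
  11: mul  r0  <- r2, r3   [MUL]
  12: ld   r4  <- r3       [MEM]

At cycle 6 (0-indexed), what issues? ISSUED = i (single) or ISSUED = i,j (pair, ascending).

ISSUED = 10

t=0 i0:st ; no-port MEM/MEM
t=1 i1&i2:ld sll ; 2-wide
t=2 i3&i4:st add ; 2-wide
t=3 i5&i6:sub or ; 2-wide
t=4 i7&i8:ld mul ; 2-wide
t=5 i9:add ; RAW r1
t=6 i10:mul ; no-port MUL/MUL
t=7 i11&i12:mul ld ; 2-wide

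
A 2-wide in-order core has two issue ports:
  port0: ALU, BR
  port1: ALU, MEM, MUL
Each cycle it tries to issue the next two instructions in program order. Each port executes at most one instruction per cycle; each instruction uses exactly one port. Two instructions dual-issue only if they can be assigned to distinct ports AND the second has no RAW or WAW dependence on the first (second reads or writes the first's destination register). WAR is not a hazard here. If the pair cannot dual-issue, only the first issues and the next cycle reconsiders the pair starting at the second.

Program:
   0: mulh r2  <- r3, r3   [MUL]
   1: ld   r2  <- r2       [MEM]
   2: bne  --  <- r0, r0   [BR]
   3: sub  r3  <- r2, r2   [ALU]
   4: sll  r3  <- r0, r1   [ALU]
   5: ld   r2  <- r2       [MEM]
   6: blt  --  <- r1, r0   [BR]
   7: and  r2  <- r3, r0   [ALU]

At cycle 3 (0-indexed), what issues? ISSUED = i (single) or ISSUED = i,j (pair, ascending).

ISSUED = 4,5

[0] i0  mulh  -- no-port MUL/MEM
[1] i1/i2  ld;bne  -- dual
[2] i3  sub  -- WAW r3
[3] i4/i5  sll;ld  -- dual
[4] i6/i7  blt;and  -- dual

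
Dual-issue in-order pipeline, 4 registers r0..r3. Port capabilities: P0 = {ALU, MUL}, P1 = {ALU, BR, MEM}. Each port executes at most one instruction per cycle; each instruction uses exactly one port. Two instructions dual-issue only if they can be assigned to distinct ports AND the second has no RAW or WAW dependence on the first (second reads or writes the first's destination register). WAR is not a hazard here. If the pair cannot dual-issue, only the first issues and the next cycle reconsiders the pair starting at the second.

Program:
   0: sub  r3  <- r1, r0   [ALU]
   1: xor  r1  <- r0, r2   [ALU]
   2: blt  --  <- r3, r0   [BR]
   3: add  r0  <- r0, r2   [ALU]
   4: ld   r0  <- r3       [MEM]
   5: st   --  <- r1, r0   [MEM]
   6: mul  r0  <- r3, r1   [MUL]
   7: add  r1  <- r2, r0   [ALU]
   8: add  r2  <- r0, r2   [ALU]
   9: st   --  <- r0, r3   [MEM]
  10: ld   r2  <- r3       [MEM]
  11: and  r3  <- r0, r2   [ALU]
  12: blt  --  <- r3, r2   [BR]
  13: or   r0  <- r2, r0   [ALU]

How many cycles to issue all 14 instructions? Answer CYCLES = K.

  cy0 -> i0/i1 (sub;xor) pair
  cy1 -> i2/i3 (blt;add) pair
  cy2 -> i4 (ld) no-port MEM/MEM
  cy3 -> i5/i6 (st;mul) pair
  cy4 -> i7/i8 (add;add) pair
  cy5 -> i9 (st) no-port MEM/MEM
  cy6 -> i10 (ld) RAW r2
  cy7 -> i11 (and) RAW r3
  cy8 -> i12/i13 (blt;or) pair

CYCLES = 9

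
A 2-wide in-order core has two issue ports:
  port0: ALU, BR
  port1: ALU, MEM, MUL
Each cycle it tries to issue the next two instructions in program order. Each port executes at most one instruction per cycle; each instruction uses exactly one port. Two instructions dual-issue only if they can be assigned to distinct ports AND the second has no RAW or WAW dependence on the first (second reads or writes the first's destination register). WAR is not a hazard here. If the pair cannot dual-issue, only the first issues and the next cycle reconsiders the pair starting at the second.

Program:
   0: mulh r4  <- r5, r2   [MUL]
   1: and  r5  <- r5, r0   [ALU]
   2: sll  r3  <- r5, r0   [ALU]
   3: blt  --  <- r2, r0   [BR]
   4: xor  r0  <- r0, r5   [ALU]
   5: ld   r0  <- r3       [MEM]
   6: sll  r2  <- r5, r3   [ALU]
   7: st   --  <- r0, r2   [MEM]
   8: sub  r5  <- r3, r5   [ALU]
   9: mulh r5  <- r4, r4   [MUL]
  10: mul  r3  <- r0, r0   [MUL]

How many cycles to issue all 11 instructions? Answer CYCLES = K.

CYCLES = 7

0. mulh.MUL;and.ALU @i0,i1  | 2-wide
1. sll.ALU;blt.BR @i2,i3  | 2-wide
2. xor.ALU @i4  | WAW r0
3. ld.MEM;sll.ALU @i5,i6  | 2-wide
4. st.MEM;sub.ALU @i7,i8  | 2-wide
5. mulh.MUL @i9  | no-port MUL/MUL
6. mul.MUL @i10  | tail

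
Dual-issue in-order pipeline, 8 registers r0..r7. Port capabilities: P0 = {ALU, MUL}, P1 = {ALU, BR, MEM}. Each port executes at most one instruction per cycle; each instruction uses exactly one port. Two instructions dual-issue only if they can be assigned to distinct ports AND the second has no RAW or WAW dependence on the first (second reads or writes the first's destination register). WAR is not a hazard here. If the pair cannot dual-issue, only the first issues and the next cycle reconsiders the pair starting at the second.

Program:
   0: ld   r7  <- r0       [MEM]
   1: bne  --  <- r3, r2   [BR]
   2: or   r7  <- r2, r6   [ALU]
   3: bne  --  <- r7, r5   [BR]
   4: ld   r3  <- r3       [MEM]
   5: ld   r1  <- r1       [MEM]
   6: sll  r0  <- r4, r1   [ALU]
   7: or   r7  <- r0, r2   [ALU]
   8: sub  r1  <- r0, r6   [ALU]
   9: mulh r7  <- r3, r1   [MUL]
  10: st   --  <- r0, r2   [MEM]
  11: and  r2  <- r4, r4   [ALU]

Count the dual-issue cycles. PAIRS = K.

  cy0 -> i0 (ld) no-port MEM/BR
  cy1 -> i1/i2 (bne/or) 2-wide
  cy2 -> i3 (bne) no-port BR/MEM
  cy3 -> i4 (ld) no-port MEM/MEM
  cy4 -> i5 (ld) RAW r1
  cy5 -> i6 (sll) RAW r0
  cy6 -> i7/i8 (or/sub) 2-wide
  cy7 -> i9/i10 (mulh/st) 2-wide
  cy8 -> i11 (and) tail

PAIRS = 3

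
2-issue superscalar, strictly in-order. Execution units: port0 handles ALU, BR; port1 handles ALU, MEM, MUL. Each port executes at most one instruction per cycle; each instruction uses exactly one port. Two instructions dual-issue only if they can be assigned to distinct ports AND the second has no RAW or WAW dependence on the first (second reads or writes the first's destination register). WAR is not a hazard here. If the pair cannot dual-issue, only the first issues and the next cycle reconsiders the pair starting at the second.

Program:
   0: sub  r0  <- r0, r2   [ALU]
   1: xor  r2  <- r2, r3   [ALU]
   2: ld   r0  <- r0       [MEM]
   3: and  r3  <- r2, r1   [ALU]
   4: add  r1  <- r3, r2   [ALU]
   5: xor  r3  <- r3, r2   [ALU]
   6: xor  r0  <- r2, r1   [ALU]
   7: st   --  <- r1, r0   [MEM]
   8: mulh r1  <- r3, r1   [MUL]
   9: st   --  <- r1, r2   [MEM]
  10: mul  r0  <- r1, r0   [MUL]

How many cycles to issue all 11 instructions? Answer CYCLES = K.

[0] i0,i1  sub;xor  -- 2-wide
[1] i2,i3  ld;and  -- 2-wide
[2] i4,i5  add;xor  -- 2-wide
[3] i6  xor  -- RAW r0
[4] i7  st  -- no-port MEM/MUL
[5] i8  mulh  -- no-port MUL/MEM
[6] i9  st  -- no-port MEM/MUL
[7] i10  mul  -- tail

CYCLES = 8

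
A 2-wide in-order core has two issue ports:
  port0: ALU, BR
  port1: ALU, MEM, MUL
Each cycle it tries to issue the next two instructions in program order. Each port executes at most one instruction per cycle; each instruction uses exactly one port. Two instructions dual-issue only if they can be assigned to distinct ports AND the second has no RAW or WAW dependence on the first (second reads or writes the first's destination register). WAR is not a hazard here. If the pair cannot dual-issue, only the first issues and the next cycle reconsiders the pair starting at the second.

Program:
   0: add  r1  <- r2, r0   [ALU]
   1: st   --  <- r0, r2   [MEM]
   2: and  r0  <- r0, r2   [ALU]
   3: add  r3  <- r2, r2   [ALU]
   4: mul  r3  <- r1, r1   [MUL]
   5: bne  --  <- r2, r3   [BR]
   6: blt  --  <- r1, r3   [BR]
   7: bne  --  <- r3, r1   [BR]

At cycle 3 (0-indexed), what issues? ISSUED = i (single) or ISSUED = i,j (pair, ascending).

ISSUED = 5

#0 head=0: add.ALU+st.MEM i0+i1 pair
#1 head=2: and.ALU+add.ALU i2+i3 pair
#2 head=4: mul.MUL i4 RAW r3
#3 head=5: bne.BR i5 no-port BR/BR
#4 head=6: blt.BR i6 no-port BR/BR
#5 head=7: bne.BR i7 tail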